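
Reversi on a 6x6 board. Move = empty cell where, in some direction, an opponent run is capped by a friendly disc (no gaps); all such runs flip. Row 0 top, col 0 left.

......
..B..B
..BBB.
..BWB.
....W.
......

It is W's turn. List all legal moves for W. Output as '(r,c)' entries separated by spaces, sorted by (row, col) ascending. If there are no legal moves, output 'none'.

Answer: (1,1) (1,3) (1,4) (3,1) (3,5)

Derivation:
(0,1): no bracket -> illegal
(0,2): no bracket -> illegal
(0,3): no bracket -> illegal
(0,4): no bracket -> illegal
(0,5): no bracket -> illegal
(1,1): flips 1 -> legal
(1,3): flips 1 -> legal
(1,4): flips 2 -> legal
(2,1): no bracket -> illegal
(2,5): no bracket -> illegal
(3,1): flips 1 -> legal
(3,5): flips 1 -> legal
(4,1): no bracket -> illegal
(4,2): no bracket -> illegal
(4,3): no bracket -> illegal
(4,5): no bracket -> illegal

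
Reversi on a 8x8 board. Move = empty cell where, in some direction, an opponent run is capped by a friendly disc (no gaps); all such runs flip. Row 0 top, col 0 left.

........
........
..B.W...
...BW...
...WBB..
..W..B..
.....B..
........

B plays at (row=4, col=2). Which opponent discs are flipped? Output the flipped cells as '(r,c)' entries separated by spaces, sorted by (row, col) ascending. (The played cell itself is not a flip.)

Dir NW: first cell '.' (not opp) -> no flip
Dir N: first cell '.' (not opp) -> no flip
Dir NE: first cell 'B' (not opp) -> no flip
Dir W: first cell '.' (not opp) -> no flip
Dir E: opp run (4,3) capped by B -> flip
Dir SW: first cell '.' (not opp) -> no flip
Dir S: opp run (5,2), next='.' -> no flip
Dir SE: first cell '.' (not opp) -> no flip

Answer: (4,3)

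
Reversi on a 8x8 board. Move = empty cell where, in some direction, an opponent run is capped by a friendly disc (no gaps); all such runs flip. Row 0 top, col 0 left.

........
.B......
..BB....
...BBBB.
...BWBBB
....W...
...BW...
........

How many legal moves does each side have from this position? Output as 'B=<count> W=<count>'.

Answer: B=4 W=8

Derivation:
-- B to move --
(5,3): flips 1 -> legal
(5,5): flips 1 -> legal
(6,5): flips 2 -> legal
(7,3): no bracket -> illegal
(7,4): flips 3 -> legal
(7,5): no bracket -> illegal
B mobility = 4
-- W to move --
(0,0): flips 3 -> legal
(0,1): no bracket -> illegal
(0,2): no bracket -> illegal
(1,0): no bracket -> illegal
(1,2): no bracket -> illegal
(1,3): no bracket -> illegal
(1,4): no bracket -> illegal
(2,0): no bracket -> illegal
(2,1): no bracket -> illegal
(2,4): flips 1 -> legal
(2,5): no bracket -> illegal
(2,6): flips 1 -> legal
(2,7): flips 2 -> legal
(3,1): no bracket -> illegal
(3,2): flips 1 -> legal
(3,7): no bracket -> illegal
(4,2): flips 1 -> legal
(5,2): no bracket -> illegal
(5,3): no bracket -> illegal
(5,5): no bracket -> illegal
(5,6): no bracket -> illegal
(5,7): no bracket -> illegal
(6,2): flips 1 -> legal
(7,2): flips 1 -> legal
(7,3): no bracket -> illegal
(7,4): no bracket -> illegal
W mobility = 8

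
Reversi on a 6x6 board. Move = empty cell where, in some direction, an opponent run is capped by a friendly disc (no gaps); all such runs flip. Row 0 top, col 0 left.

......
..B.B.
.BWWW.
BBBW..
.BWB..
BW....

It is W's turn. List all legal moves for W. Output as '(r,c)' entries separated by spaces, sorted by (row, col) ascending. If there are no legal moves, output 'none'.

(0,1): flips 1 -> legal
(0,2): flips 1 -> legal
(0,3): no bracket -> illegal
(0,4): flips 1 -> legal
(0,5): flips 1 -> legal
(1,0): no bracket -> illegal
(1,1): flips 3 -> legal
(1,3): no bracket -> illegal
(1,5): no bracket -> illegal
(2,0): flips 2 -> legal
(2,5): no bracket -> illegal
(3,4): no bracket -> illegal
(4,0): flips 2 -> legal
(4,4): flips 1 -> legal
(5,2): no bracket -> illegal
(5,3): flips 1 -> legal
(5,4): no bracket -> illegal

Answer: (0,1) (0,2) (0,4) (0,5) (1,1) (2,0) (4,0) (4,4) (5,3)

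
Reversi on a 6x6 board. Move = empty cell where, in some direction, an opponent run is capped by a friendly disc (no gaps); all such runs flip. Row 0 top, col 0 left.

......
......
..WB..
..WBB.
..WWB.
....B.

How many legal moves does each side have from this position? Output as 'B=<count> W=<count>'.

-- B to move --
(1,1): flips 1 -> legal
(1,2): no bracket -> illegal
(1,3): no bracket -> illegal
(2,1): flips 3 -> legal
(3,1): flips 1 -> legal
(4,1): flips 3 -> legal
(5,1): flips 1 -> legal
(5,2): flips 1 -> legal
(5,3): flips 1 -> legal
B mobility = 7
-- W to move --
(1,2): no bracket -> illegal
(1,3): flips 2 -> legal
(1,4): flips 1 -> legal
(2,4): flips 2 -> legal
(2,5): flips 1 -> legal
(3,5): flips 2 -> legal
(4,5): flips 1 -> legal
(5,3): no bracket -> illegal
(5,5): flips 2 -> legal
W mobility = 7

Answer: B=7 W=7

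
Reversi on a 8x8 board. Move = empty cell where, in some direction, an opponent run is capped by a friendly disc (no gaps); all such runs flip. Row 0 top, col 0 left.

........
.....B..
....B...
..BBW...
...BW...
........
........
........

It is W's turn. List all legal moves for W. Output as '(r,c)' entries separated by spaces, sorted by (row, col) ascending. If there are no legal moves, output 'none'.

Answer: (1,4) (2,2) (3,1) (4,2) (5,2)

Derivation:
(0,4): no bracket -> illegal
(0,5): no bracket -> illegal
(0,6): no bracket -> illegal
(1,3): no bracket -> illegal
(1,4): flips 1 -> legal
(1,6): no bracket -> illegal
(2,1): no bracket -> illegal
(2,2): flips 1 -> legal
(2,3): no bracket -> illegal
(2,5): no bracket -> illegal
(2,6): no bracket -> illegal
(3,1): flips 2 -> legal
(3,5): no bracket -> illegal
(4,1): no bracket -> illegal
(4,2): flips 1 -> legal
(5,2): flips 1 -> legal
(5,3): no bracket -> illegal
(5,4): no bracket -> illegal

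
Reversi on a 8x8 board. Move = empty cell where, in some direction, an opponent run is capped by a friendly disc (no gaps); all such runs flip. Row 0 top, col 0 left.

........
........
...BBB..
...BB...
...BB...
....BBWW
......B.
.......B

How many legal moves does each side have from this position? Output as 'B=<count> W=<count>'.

Answer: B=1 W=3

Derivation:
-- B to move --
(4,5): no bracket -> illegal
(4,6): flips 1 -> legal
(4,7): no bracket -> illegal
(6,5): no bracket -> illegal
(6,7): no bracket -> illegal
B mobility = 1
-- W to move --
(1,2): no bracket -> illegal
(1,3): no bracket -> illegal
(1,4): no bracket -> illegal
(1,5): no bracket -> illegal
(1,6): no bracket -> illegal
(2,2): no bracket -> illegal
(2,6): no bracket -> illegal
(3,2): no bracket -> illegal
(3,5): no bracket -> illegal
(3,6): no bracket -> illegal
(4,2): no bracket -> illegal
(4,5): no bracket -> illegal
(4,6): no bracket -> illegal
(5,2): no bracket -> illegal
(5,3): flips 2 -> legal
(6,3): no bracket -> illegal
(6,4): no bracket -> illegal
(6,5): no bracket -> illegal
(6,7): no bracket -> illegal
(7,5): flips 1 -> legal
(7,6): flips 1 -> legal
W mobility = 3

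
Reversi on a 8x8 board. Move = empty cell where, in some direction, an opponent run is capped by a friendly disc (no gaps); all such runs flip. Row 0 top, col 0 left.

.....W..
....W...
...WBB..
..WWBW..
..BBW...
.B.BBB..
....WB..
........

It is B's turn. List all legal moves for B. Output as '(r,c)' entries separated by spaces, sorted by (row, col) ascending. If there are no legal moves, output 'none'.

Answer: (0,3) (0,4) (1,2) (1,3) (2,1) (2,2) (2,6) (3,1) (3,6) (4,5) (4,6) (6,3) (7,3) (7,4) (7,5)

Derivation:
(0,3): flips 1 -> legal
(0,4): flips 1 -> legal
(0,6): no bracket -> illegal
(1,2): flips 1 -> legal
(1,3): flips 2 -> legal
(1,5): no bracket -> illegal
(1,6): no bracket -> illegal
(2,1): flips 1 -> legal
(2,2): flips 4 -> legal
(2,6): flips 2 -> legal
(3,1): flips 2 -> legal
(3,6): flips 1 -> legal
(4,1): no bracket -> illegal
(4,5): flips 2 -> legal
(4,6): flips 1 -> legal
(6,3): flips 1 -> legal
(7,3): flips 1 -> legal
(7,4): flips 1 -> legal
(7,5): flips 1 -> legal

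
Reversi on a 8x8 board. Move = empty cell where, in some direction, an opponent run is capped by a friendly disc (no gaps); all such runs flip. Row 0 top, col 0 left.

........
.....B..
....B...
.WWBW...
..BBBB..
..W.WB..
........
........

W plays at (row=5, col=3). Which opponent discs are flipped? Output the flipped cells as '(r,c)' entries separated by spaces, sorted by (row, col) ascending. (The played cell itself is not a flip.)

Dir NW: opp run (4,2) capped by W -> flip
Dir N: opp run (4,3) (3,3), next='.' -> no flip
Dir NE: opp run (4,4), next='.' -> no flip
Dir W: first cell 'W' (not opp) -> no flip
Dir E: first cell 'W' (not opp) -> no flip
Dir SW: first cell '.' (not opp) -> no flip
Dir S: first cell '.' (not opp) -> no flip
Dir SE: first cell '.' (not opp) -> no flip

Answer: (4,2)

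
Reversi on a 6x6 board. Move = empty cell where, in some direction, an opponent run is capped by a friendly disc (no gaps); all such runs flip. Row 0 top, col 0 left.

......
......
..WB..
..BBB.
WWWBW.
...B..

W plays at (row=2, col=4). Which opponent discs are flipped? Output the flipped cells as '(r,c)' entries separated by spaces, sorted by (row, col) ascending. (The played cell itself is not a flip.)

Dir NW: first cell '.' (not opp) -> no flip
Dir N: first cell '.' (not opp) -> no flip
Dir NE: first cell '.' (not opp) -> no flip
Dir W: opp run (2,3) capped by W -> flip
Dir E: first cell '.' (not opp) -> no flip
Dir SW: opp run (3,3) capped by W -> flip
Dir S: opp run (3,4) capped by W -> flip
Dir SE: first cell '.' (not opp) -> no flip

Answer: (2,3) (3,3) (3,4)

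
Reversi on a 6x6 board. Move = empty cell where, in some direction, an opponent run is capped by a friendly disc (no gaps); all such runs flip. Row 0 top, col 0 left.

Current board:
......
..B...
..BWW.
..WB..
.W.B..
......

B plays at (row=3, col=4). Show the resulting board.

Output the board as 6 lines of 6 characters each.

Answer: ......
..B...
..BBW.
..WBB.
.W.B..
......

Derivation:
Place B at (3,4); scan 8 dirs for brackets.
Dir NW: opp run (2,3) capped by B -> flip
Dir N: opp run (2,4), next='.' -> no flip
Dir NE: first cell '.' (not opp) -> no flip
Dir W: first cell 'B' (not opp) -> no flip
Dir E: first cell '.' (not opp) -> no flip
Dir SW: first cell 'B' (not opp) -> no flip
Dir S: first cell '.' (not opp) -> no flip
Dir SE: first cell '.' (not opp) -> no flip
All flips: (2,3)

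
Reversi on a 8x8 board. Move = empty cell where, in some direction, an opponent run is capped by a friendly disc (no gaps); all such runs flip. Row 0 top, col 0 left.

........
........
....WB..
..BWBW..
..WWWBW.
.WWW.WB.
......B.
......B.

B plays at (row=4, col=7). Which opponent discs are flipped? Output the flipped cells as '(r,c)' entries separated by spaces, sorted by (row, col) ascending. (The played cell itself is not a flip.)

Dir NW: first cell '.' (not opp) -> no flip
Dir N: first cell '.' (not opp) -> no flip
Dir NE: edge -> no flip
Dir W: opp run (4,6) capped by B -> flip
Dir E: edge -> no flip
Dir SW: first cell 'B' (not opp) -> no flip
Dir S: first cell '.' (not opp) -> no flip
Dir SE: edge -> no flip

Answer: (4,6)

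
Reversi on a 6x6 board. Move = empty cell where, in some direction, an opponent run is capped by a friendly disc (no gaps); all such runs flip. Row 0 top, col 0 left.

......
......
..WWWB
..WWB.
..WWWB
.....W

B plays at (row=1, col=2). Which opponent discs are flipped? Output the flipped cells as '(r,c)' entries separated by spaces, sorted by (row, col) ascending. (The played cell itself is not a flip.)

Dir NW: first cell '.' (not opp) -> no flip
Dir N: first cell '.' (not opp) -> no flip
Dir NE: first cell '.' (not opp) -> no flip
Dir W: first cell '.' (not opp) -> no flip
Dir E: first cell '.' (not opp) -> no flip
Dir SW: first cell '.' (not opp) -> no flip
Dir S: opp run (2,2) (3,2) (4,2), next='.' -> no flip
Dir SE: opp run (2,3) capped by B -> flip

Answer: (2,3)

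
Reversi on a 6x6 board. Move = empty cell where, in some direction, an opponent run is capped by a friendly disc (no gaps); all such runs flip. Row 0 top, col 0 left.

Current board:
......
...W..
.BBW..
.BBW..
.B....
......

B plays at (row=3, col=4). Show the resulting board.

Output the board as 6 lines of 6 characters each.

Place B at (3,4); scan 8 dirs for brackets.
Dir NW: opp run (2,3), next='.' -> no flip
Dir N: first cell '.' (not opp) -> no flip
Dir NE: first cell '.' (not opp) -> no flip
Dir W: opp run (3,3) capped by B -> flip
Dir E: first cell '.' (not opp) -> no flip
Dir SW: first cell '.' (not opp) -> no flip
Dir S: first cell '.' (not opp) -> no flip
Dir SE: first cell '.' (not opp) -> no flip
All flips: (3,3)

Answer: ......
...W..
.BBW..
.BBBB.
.B....
......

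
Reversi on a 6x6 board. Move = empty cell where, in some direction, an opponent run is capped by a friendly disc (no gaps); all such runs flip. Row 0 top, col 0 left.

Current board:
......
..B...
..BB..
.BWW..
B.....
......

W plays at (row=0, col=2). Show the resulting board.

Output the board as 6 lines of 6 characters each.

Place W at (0,2); scan 8 dirs for brackets.
Dir NW: edge -> no flip
Dir N: edge -> no flip
Dir NE: edge -> no flip
Dir W: first cell '.' (not opp) -> no flip
Dir E: first cell '.' (not opp) -> no flip
Dir SW: first cell '.' (not opp) -> no flip
Dir S: opp run (1,2) (2,2) capped by W -> flip
Dir SE: first cell '.' (not opp) -> no flip
All flips: (1,2) (2,2)

Answer: ..W...
..W...
..WB..
.BWW..
B.....
......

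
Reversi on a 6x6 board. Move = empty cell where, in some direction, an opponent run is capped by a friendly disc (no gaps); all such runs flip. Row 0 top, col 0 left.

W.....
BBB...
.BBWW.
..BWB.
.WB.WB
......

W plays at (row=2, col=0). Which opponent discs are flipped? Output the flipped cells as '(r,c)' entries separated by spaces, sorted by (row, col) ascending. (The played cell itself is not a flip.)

Dir NW: edge -> no flip
Dir N: opp run (1,0) capped by W -> flip
Dir NE: opp run (1,1), next='.' -> no flip
Dir W: edge -> no flip
Dir E: opp run (2,1) (2,2) capped by W -> flip
Dir SW: edge -> no flip
Dir S: first cell '.' (not opp) -> no flip
Dir SE: first cell '.' (not opp) -> no flip

Answer: (1,0) (2,1) (2,2)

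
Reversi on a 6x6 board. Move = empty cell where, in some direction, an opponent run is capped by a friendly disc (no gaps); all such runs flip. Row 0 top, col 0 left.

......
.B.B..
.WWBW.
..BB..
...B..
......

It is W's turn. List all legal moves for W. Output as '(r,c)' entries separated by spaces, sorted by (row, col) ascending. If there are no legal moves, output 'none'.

Answer: (0,0) (0,1) (0,2) (0,4) (4,2) (4,4) (5,4)

Derivation:
(0,0): flips 1 -> legal
(0,1): flips 1 -> legal
(0,2): flips 1 -> legal
(0,3): no bracket -> illegal
(0,4): flips 1 -> legal
(1,0): no bracket -> illegal
(1,2): no bracket -> illegal
(1,4): no bracket -> illegal
(2,0): no bracket -> illegal
(3,1): no bracket -> illegal
(3,4): no bracket -> illegal
(4,1): no bracket -> illegal
(4,2): flips 2 -> legal
(4,4): flips 1 -> legal
(5,2): no bracket -> illegal
(5,3): no bracket -> illegal
(5,4): flips 2 -> legal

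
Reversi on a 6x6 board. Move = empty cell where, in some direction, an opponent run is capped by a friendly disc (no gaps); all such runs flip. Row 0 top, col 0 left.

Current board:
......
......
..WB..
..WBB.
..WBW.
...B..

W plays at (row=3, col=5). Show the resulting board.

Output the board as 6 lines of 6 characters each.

Answer: ......
......
..WB..
..WWWW
..WBW.
...B..

Derivation:
Place W at (3,5); scan 8 dirs for brackets.
Dir NW: first cell '.' (not opp) -> no flip
Dir N: first cell '.' (not opp) -> no flip
Dir NE: edge -> no flip
Dir W: opp run (3,4) (3,3) capped by W -> flip
Dir E: edge -> no flip
Dir SW: first cell 'W' (not opp) -> no flip
Dir S: first cell '.' (not opp) -> no flip
Dir SE: edge -> no flip
All flips: (3,3) (3,4)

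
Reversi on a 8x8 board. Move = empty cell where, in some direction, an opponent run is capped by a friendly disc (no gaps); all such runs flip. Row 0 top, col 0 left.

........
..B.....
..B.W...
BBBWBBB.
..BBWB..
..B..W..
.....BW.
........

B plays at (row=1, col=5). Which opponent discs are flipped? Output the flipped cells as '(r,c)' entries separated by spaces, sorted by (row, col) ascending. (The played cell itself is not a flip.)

Answer: (2,4) (3,3)

Derivation:
Dir NW: first cell '.' (not opp) -> no flip
Dir N: first cell '.' (not opp) -> no flip
Dir NE: first cell '.' (not opp) -> no flip
Dir W: first cell '.' (not opp) -> no flip
Dir E: first cell '.' (not opp) -> no flip
Dir SW: opp run (2,4) (3,3) capped by B -> flip
Dir S: first cell '.' (not opp) -> no flip
Dir SE: first cell '.' (not opp) -> no flip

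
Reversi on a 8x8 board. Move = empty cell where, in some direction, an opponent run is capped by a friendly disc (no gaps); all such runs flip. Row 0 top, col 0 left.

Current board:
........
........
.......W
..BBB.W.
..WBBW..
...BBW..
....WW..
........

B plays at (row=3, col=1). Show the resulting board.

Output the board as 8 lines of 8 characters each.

Place B at (3,1); scan 8 dirs for brackets.
Dir NW: first cell '.' (not opp) -> no flip
Dir N: first cell '.' (not opp) -> no flip
Dir NE: first cell '.' (not opp) -> no flip
Dir W: first cell '.' (not opp) -> no flip
Dir E: first cell 'B' (not opp) -> no flip
Dir SW: first cell '.' (not opp) -> no flip
Dir S: first cell '.' (not opp) -> no flip
Dir SE: opp run (4,2) capped by B -> flip
All flips: (4,2)

Answer: ........
........
.......W
.BBBB.W.
..BBBW..
...BBW..
....WW..
........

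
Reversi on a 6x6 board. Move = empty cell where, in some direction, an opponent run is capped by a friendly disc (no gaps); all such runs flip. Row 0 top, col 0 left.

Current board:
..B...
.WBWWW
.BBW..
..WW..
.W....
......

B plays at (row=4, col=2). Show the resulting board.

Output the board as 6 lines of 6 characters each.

Place B at (4,2); scan 8 dirs for brackets.
Dir NW: first cell '.' (not opp) -> no flip
Dir N: opp run (3,2) capped by B -> flip
Dir NE: opp run (3,3), next='.' -> no flip
Dir W: opp run (4,1), next='.' -> no flip
Dir E: first cell '.' (not opp) -> no flip
Dir SW: first cell '.' (not opp) -> no flip
Dir S: first cell '.' (not opp) -> no flip
Dir SE: first cell '.' (not opp) -> no flip
All flips: (3,2)

Answer: ..B...
.WBWWW
.BBW..
..BW..
.WB...
......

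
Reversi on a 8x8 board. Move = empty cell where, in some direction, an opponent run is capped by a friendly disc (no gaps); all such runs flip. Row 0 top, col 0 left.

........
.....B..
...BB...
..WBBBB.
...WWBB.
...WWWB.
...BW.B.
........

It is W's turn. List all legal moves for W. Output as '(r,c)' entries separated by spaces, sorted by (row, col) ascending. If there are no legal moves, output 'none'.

(0,4): no bracket -> illegal
(0,5): no bracket -> illegal
(0,6): no bracket -> illegal
(1,2): no bracket -> illegal
(1,3): flips 2 -> legal
(1,4): flips 3 -> legal
(1,6): no bracket -> illegal
(2,2): flips 1 -> legal
(2,5): flips 3 -> legal
(2,6): flips 1 -> legal
(2,7): flips 2 -> legal
(3,7): flips 5 -> legal
(4,2): no bracket -> illegal
(4,7): flips 2 -> legal
(5,2): no bracket -> illegal
(5,7): flips 1 -> legal
(6,2): flips 1 -> legal
(6,5): no bracket -> illegal
(6,7): no bracket -> illegal
(7,2): flips 1 -> legal
(7,3): flips 1 -> legal
(7,4): no bracket -> illegal
(7,5): no bracket -> illegal
(7,6): no bracket -> illegal
(7,7): flips 1 -> legal

Answer: (1,3) (1,4) (2,2) (2,5) (2,6) (2,7) (3,7) (4,7) (5,7) (6,2) (7,2) (7,3) (7,7)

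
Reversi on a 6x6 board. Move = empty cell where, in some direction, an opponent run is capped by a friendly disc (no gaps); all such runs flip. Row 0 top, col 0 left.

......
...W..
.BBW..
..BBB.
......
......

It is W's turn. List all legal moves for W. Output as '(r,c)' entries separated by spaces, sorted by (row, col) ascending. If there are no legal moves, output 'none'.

(1,0): no bracket -> illegal
(1,1): no bracket -> illegal
(1,2): no bracket -> illegal
(2,0): flips 2 -> legal
(2,4): no bracket -> illegal
(2,5): no bracket -> illegal
(3,0): no bracket -> illegal
(3,1): flips 1 -> legal
(3,5): no bracket -> illegal
(4,1): flips 1 -> legal
(4,2): no bracket -> illegal
(4,3): flips 1 -> legal
(4,4): no bracket -> illegal
(4,5): flips 1 -> legal

Answer: (2,0) (3,1) (4,1) (4,3) (4,5)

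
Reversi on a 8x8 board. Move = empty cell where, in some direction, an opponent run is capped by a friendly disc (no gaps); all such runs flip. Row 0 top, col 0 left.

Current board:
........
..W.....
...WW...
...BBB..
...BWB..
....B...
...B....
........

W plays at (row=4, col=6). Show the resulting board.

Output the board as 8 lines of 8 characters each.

Answer: ........
..W.....
...WW...
...BBW..
...BWWW.
....B...
...B....
........

Derivation:
Place W at (4,6); scan 8 dirs for brackets.
Dir NW: opp run (3,5) capped by W -> flip
Dir N: first cell '.' (not opp) -> no flip
Dir NE: first cell '.' (not opp) -> no flip
Dir W: opp run (4,5) capped by W -> flip
Dir E: first cell '.' (not opp) -> no flip
Dir SW: first cell '.' (not opp) -> no flip
Dir S: first cell '.' (not opp) -> no flip
Dir SE: first cell '.' (not opp) -> no flip
All flips: (3,5) (4,5)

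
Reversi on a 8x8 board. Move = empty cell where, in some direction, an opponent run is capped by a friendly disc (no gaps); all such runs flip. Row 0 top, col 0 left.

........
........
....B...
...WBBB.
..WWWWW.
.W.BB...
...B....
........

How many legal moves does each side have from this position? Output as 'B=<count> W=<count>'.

-- B to move --
(2,2): no bracket -> illegal
(2,3): flips 2 -> legal
(3,1): flips 1 -> legal
(3,2): flips 2 -> legal
(3,7): no bracket -> illegal
(4,0): no bracket -> illegal
(4,1): no bracket -> illegal
(4,7): no bracket -> illegal
(5,0): no bracket -> illegal
(5,2): flips 1 -> legal
(5,5): flips 1 -> legal
(5,6): flips 2 -> legal
(5,7): flips 1 -> legal
(6,0): flips 3 -> legal
(6,1): no bracket -> illegal
(6,2): no bracket -> illegal
B mobility = 8
-- W to move --
(1,3): flips 2 -> legal
(1,4): flips 2 -> legal
(1,5): flips 1 -> legal
(2,3): flips 1 -> legal
(2,5): flips 2 -> legal
(2,6): flips 2 -> legal
(2,7): flips 1 -> legal
(3,7): flips 3 -> legal
(4,7): no bracket -> illegal
(5,2): no bracket -> illegal
(5,5): no bracket -> illegal
(6,2): flips 1 -> legal
(6,4): flips 2 -> legal
(6,5): flips 1 -> legal
(7,2): flips 2 -> legal
(7,3): flips 2 -> legal
(7,4): no bracket -> illegal
W mobility = 13

Answer: B=8 W=13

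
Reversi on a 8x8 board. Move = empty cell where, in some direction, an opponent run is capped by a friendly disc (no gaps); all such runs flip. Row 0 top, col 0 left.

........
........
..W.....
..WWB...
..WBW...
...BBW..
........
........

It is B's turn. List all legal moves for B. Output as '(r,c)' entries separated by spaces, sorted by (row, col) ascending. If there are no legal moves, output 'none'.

(1,1): no bracket -> illegal
(1,2): no bracket -> illegal
(1,3): no bracket -> illegal
(2,1): flips 1 -> legal
(2,3): flips 1 -> legal
(2,4): no bracket -> illegal
(3,1): flips 3 -> legal
(3,5): flips 1 -> legal
(4,1): flips 1 -> legal
(4,5): flips 1 -> legal
(4,6): no bracket -> illegal
(5,1): no bracket -> illegal
(5,2): no bracket -> illegal
(5,6): flips 1 -> legal
(6,4): no bracket -> illegal
(6,5): no bracket -> illegal
(6,6): no bracket -> illegal

Answer: (2,1) (2,3) (3,1) (3,5) (4,1) (4,5) (5,6)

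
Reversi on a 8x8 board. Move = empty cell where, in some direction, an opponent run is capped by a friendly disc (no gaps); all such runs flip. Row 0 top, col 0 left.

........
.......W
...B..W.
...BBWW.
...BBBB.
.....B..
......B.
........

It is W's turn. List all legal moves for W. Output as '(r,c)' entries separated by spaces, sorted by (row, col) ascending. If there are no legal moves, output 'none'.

Answer: (3,2) (5,3) (5,4) (5,6) (5,7) (6,5)

Derivation:
(1,2): no bracket -> illegal
(1,3): no bracket -> illegal
(1,4): no bracket -> illegal
(2,2): no bracket -> illegal
(2,4): no bracket -> illegal
(2,5): no bracket -> illegal
(3,2): flips 2 -> legal
(3,7): no bracket -> illegal
(4,2): no bracket -> illegal
(4,7): no bracket -> illegal
(5,2): no bracket -> illegal
(5,3): flips 1 -> legal
(5,4): flips 1 -> legal
(5,6): flips 1 -> legal
(5,7): flips 1 -> legal
(6,4): no bracket -> illegal
(6,5): flips 2 -> legal
(6,7): no bracket -> illegal
(7,5): no bracket -> illegal
(7,6): no bracket -> illegal
(7,7): no bracket -> illegal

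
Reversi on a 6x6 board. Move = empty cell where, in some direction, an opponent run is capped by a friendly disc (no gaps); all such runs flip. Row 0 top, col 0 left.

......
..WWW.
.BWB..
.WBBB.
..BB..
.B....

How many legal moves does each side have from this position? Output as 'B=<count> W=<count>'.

-- B to move --
(0,1): flips 1 -> legal
(0,2): flips 2 -> legal
(0,3): flips 2 -> legal
(0,4): no bracket -> illegal
(0,5): flips 1 -> legal
(1,1): flips 1 -> legal
(1,5): no bracket -> illegal
(2,0): flips 1 -> legal
(2,4): no bracket -> illegal
(2,5): no bracket -> illegal
(3,0): flips 1 -> legal
(4,0): no bracket -> illegal
(4,1): flips 1 -> legal
B mobility = 8
-- W to move --
(1,0): no bracket -> illegal
(1,1): flips 1 -> legal
(2,0): flips 1 -> legal
(2,4): flips 1 -> legal
(2,5): no bracket -> illegal
(3,0): flips 1 -> legal
(3,5): flips 3 -> legal
(4,0): no bracket -> illegal
(4,1): flips 2 -> legal
(4,4): flips 1 -> legal
(4,5): flips 2 -> legal
(5,0): no bracket -> illegal
(5,2): flips 2 -> legal
(5,3): flips 4 -> legal
(5,4): no bracket -> illegal
W mobility = 10

Answer: B=8 W=10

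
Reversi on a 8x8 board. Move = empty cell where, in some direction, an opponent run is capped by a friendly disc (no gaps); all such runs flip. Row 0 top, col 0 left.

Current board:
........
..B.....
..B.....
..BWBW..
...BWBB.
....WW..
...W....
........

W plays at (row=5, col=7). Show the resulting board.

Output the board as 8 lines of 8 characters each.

Place W at (5,7); scan 8 dirs for brackets.
Dir NW: opp run (4,6) capped by W -> flip
Dir N: first cell '.' (not opp) -> no flip
Dir NE: edge -> no flip
Dir W: first cell '.' (not opp) -> no flip
Dir E: edge -> no flip
Dir SW: first cell '.' (not opp) -> no flip
Dir S: first cell '.' (not opp) -> no flip
Dir SE: edge -> no flip
All flips: (4,6)

Answer: ........
..B.....
..B.....
..BWBW..
...BWBW.
....WW.W
...W....
........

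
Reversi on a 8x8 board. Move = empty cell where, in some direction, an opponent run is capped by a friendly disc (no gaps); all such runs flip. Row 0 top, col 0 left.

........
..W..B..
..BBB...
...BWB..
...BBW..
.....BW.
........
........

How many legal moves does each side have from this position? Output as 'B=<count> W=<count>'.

-- B to move --
(0,1): flips 1 -> legal
(0,2): flips 1 -> legal
(0,3): no bracket -> illegal
(1,1): no bracket -> illegal
(1,3): no bracket -> illegal
(2,1): no bracket -> illegal
(2,5): flips 1 -> legal
(3,6): no bracket -> illegal
(4,6): flips 1 -> legal
(4,7): no bracket -> illegal
(5,4): no bracket -> illegal
(5,7): flips 1 -> legal
(6,5): no bracket -> illegal
(6,6): no bracket -> illegal
(6,7): flips 3 -> legal
B mobility = 6
-- W to move --
(0,4): no bracket -> illegal
(0,5): no bracket -> illegal
(0,6): no bracket -> illegal
(1,1): no bracket -> illegal
(1,3): no bracket -> illegal
(1,4): flips 1 -> legal
(1,6): no bracket -> illegal
(2,1): no bracket -> illegal
(2,5): flips 1 -> legal
(2,6): no bracket -> illegal
(3,1): no bracket -> illegal
(3,2): flips 2 -> legal
(3,6): flips 1 -> legal
(4,2): flips 2 -> legal
(4,6): no bracket -> illegal
(5,2): flips 1 -> legal
(5,3): no bracket -> illegal
(5,4): flips 2 -> legal
(6,4): no bracket -> illegal
(6,5): flips 1 -> legal
(6,6): no bracket -> illegal
W mobility = 8

Answer: B=6 W=8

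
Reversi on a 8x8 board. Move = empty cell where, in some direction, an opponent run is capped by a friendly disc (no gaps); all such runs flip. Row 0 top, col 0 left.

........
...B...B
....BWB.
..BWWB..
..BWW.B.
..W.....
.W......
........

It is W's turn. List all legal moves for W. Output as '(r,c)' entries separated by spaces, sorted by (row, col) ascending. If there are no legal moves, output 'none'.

Answer: (1,4) (1,5) (2,1) (2,2) (2,3) (2,7) (3,1) (3,6) (4,1) (4,5) (5,1)

Derivation:
(0,2): no bracket -> illegal
(0,3): no bracket -> illegal
(0,4): no bracket -> illegal
(0,6): no bracket -> illegal
(0,7): no bracket -> illegal
(1,2): no bracket -> illegal
(1,4): flips 1 -> legal
(1,5): flips 1 -> legal
(1,6): no bracket -> illegal
(2,1): flips 1 -> legal
(2,2): flips 2 -> legal
(2,3): flips 1 -> legal
(2,7): flips 1 -> legal
(3,1): flips 1 -> legal
(3,6): flips 1 -> legal
(3,7): no bracket -> illegal
(4,1): flips 1 -> legal
(4,5): flips 1 -> legal
(4,7): no bracket -> illegal
(5,1): flips 1 -> legal
(5,3): no bracket -> illegal
(5,5): no bracket -> illegal
(5,6): no bracket -> illegal
(5,7): no bracket -> illegal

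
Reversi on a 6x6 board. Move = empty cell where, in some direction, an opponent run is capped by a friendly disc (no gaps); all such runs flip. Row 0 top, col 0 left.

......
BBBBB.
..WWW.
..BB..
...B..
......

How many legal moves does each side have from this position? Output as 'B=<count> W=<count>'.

Answer: B=4 W=10

Derivation:
-- B to move --
(1,5): flips 1 -> legal
(2,1): no bracket -> illegal
(2,5): no bracket -> illegal
(3,1): flips 1 -> legal
(3,4): flips 2 -> legal
(3,5): flips 1 -> legal
B mobility = 4
-- W to move --
(0,0): flips 1 -> legal
(0,1): flips 1 -> legal
(0,2): flips 2 -> legal
(0,3): flips 1 -> legal
(0,4): flips 2 -> legal
(0,5): flips 1 -> legal
(1,5): no bracket -> illegal
(2,0): no bracket -> illegal
(2,1): no bracket -> illegal
(2,5): no bracket -> illegal
(3,1): no bracket -> illegal
(3,4): no bracket -> illegal
(4,1): flips 1 -> legal
(4,2): flips 2 -> legal
(4,4): flips 1 -> legal
(5,2): no bracket -> illegal
(5,3): flips 2 -> legal
(5,4): no bracket -> illegal
W mobility = 10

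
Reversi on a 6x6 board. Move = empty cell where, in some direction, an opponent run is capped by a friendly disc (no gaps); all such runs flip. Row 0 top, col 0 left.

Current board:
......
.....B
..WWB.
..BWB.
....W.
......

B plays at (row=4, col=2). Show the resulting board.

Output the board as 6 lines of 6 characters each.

Answer: ......
.....B
..WWB.
..BBB.
..B.W.
......

Derivation:
Place B at (4,2); scan 8 dirs for brackets.
Dir NW: first cell '.' (not opp) -> no flip
Dir N: first cell 'B' (not opp) -> no flip
Dir NE: opp run (3,3) capped by B -> flip
Dir W: first cell '.' (not opp) -> no flip
Dir E: first cell '.' (not opp) -> no flip
Dir SW: first cell '.' (not opp) -> no flip
Dir S: first cell '.' (not opp) -> no flip
Dir SE: first cell '.' (not opp) -> no flip
All flips: (3,3)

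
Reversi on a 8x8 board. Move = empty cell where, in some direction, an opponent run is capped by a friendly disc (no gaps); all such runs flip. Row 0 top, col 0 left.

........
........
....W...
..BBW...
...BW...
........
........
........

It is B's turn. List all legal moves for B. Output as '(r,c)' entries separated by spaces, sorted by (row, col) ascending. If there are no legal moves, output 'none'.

Answer: (1,5) (2,5) (3,5) (4,5) (5,5)

Derivation:
(1,3): no bracket -> illegal
(1,4): no bracket -> illegal
(1,5): flips 1 -> legal
(2,3): no bracket -> illegal
(2,5): flips 1 -> legal
(3,5): flips 1 -> legal
(4,5): flips 1 -> legal
(5,3): no bracket -> illegal
(5,4): no bracket -> illegal
(5,5): flips 1 -> legal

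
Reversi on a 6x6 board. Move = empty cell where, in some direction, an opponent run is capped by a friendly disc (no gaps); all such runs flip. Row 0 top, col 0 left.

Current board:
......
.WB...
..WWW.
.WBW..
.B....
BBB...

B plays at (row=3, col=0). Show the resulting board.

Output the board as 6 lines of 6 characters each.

Answer: ......
.WB...
..WWW.
BBBW..
.B....
BBB...

Derivation:
Place B at (3,0); scan 8 dirs for brackets.
Dir NW: edge -> no flip
Dir N: first cell '.' (not opp) -> no flip
Dir NE: first cell '.' (not opp) -> no flip
Dir W: edge -> no flip
Dir E: opp run (3,1) capped by B -> flip
Dir SW: edge -> no flip
Dir S: first cell '.' (not opp) -> no flip
Dir SE: first cell 'B' (not opp) -> no flip
All flips: (3,1)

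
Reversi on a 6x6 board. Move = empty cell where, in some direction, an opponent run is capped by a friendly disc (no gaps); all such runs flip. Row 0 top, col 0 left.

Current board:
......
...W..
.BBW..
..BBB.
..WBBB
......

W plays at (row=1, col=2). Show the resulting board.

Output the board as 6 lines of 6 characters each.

Place W at (1,2); scan 8 dirs for brackets.
Dir NW: first cell '.' (not opp) -> no flip
Dir N: first cell '.' (not opp) -> no flip
Dir NE: first cell '.' (not opp) -> no flip
Dir W: first cell '.' (not opp) -> no flip
Dir E: first cell 'W' (not opp) -> no flip
Dir SW: opp run (2,1), next='.' -> no flip
Dir S: opp run (2,2) (3,2) capped by W -> flip
Dir SE: first cell 'W' (not opp) -> no flip
All flips: (2,2) (3,2)

Answer: ......
..WW..
.BWW..
..WBB.
..WBBB
......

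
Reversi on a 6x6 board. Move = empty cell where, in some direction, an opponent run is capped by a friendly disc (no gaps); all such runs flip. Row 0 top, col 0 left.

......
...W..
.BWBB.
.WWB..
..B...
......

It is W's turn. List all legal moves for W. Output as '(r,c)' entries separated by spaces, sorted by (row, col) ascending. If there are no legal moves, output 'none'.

(1,0): flips 1 -> legal
(1,1): flips 1 -> legal
(1,2): no bracket -> illegal
(1,4): flips 1 -> legal
(1,5): no bracket -> illegal
(2,0): flips 1 -> legal
(2,5): flips 2 -> legal
(3,0): no bracket -> illegal
(3,4): flips 1 -> legal
(3,5): flips 1 -> legal
(4,1): no bracket -> illegal
(4,3): flips 2 -> legal
(4,4): flips 1 -> legal
(5,1): no bracket -> illegal
(5,2): flips 1 -> legal
(5,3): flips 1 -> legal

Answer: (1,0) (1,1) (1,4) (2,0) (2,5) (3,4) (3,5) (4,3) (4,4) (5,2) (5,3)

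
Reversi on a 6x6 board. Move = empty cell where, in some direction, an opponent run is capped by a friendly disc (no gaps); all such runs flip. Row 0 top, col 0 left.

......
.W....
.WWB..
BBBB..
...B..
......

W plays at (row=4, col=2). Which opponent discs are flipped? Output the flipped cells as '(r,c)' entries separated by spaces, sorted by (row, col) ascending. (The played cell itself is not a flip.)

Dir NW: opp run (3,1), next='.' -> no flip
Dir N: opp run (3,2) capped by W -> flip
Dir NE: opp run (3,3), next='.' -> no flip
Dir W: first cell '.' (not opp) -> no flip
Dir E: opp run (4,3), next='.' -> no flip
Dir SW: first cell '.' (not opp) -> no flip
Dir S: first cell '.' (not opp) -> no flip
Dir SE: first cell '.' (not opp) -> no flip

Answer: (3,2)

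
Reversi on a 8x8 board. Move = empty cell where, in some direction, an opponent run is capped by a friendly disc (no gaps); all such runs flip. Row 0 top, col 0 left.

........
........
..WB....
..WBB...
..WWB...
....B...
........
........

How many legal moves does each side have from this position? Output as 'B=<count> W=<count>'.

-- B to move --
(1,1): flips 1 -> legal
(1,2): no bracket -> illegal
(1,3): no bracket -> illegal
(2,1): flips 3 -> legal
(3,1): flips 1 -> legal
(4,1): flips 3 -> legal
(5,1): flips 1 -> legal
(5,2): flips 1 -> legal
(5,3): flips 1 -> legal
B mobility = 7
-- W to move --
(1,2): no bracket -> illegal
(1,3): flips 2 -> legal
(1,4): flips 1 -> legal
(2,4): flips 2 -> legal
(2,5): flips 1 -> legal
(3,5): flips 2 -> legal
(4,5): flips 1 -> legal
(5,3): no bracket -> illegal
(5,5): flips 2 -> legal
(6,3): no bracket -> illegal
(6,4): no bracket -> illegal
(6,5): flips 1 -> legal
W mobility = 8

Answer: B=7 W=8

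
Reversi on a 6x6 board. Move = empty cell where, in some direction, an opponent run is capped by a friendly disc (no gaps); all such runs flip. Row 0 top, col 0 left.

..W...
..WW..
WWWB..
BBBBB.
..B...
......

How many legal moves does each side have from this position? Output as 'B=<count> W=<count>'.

Answer: B=5 W=8

Derivation:
-- B to move --
(0,1): flips 1 -> legal
(0,3): flips 3 -> legal
(0,4): flips 2 -> legal
(1,0): flips 2 -> legal
(1,1): flips 2 -> legal
(1,4): no bracket -> illegal
(2,4): no bracket -> illegal
B mobility = 5
-- W to move --
(1,4): no bracket -> illegal
(2,4): flips 1 -> legal
(2,5): no bracket -> illegal
(3,5): no bracket -> illegal
(4,0): flips 2 -> legal
(4,1): flips 1 -> legal
(4,3): flips 3 -> legal
(4,4): flips 1 -> legal
(4,5): flips 2 -> legal
(5,1): no bracket -> illegal
(5,2): flips 2 -> legal
(5,3): flips 2 -> legal
W mobility = 8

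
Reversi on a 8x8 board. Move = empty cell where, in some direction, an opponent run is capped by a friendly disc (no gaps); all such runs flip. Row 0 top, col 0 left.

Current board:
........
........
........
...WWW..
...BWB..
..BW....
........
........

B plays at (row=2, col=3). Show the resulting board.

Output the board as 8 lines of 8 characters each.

Answer: ........
........
...B....
...BBW..
...BWB..
..BW....
........
........

Derivation:
Place B at (2,3); scan 8 dirs for brackets.
Dir NW: first cell '.' (not opp) -> no flip
Dir N: first cell '.' (not opp) -> no flip
Dir NE: first cell '.' (not opp) -> no flip
Dir W: first cell '.' (not opp) -> no flip
Dir E: first cell '.' (not opp) -> no flip
Dir SW: first cell '.' (not opp) -> no flip
Dir S: opp run (3,3) capped by B -> flip
Dir SE: opp run (3,4) capped by B -> flip
All flips: (3,3) (3,4)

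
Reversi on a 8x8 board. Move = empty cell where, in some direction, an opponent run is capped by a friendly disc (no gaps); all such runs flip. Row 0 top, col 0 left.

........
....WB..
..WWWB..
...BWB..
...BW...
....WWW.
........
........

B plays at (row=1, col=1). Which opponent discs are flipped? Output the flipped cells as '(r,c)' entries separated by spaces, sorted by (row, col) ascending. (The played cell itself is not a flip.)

Dir NW: first cell '.' (not opp) -> no flip
Dir N: first cell '.' (not opp) -> no flip
Dir NE: first cell '.' (not opp) -> no flip
Dir W: first cell '.' (not opp) -> no flip
Dir E: first cell '.' (not opp) -> no flip
Dir SW: first cell '.' (not opp) -> no flip
Dir S: first cell '.' (not opp) -> no flip
Dir SE: opp run (2,2) capped by B -> flip

Answer: (2,2)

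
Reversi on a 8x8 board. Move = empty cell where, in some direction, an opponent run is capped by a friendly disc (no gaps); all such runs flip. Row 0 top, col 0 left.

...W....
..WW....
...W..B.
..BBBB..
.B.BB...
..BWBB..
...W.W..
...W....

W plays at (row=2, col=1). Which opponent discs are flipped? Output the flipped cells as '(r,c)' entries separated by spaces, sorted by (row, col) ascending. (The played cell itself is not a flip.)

Dir NW: first cell '.' (not opp) -> no flip
Dir N: first cell '.' (not opp) -> no flip
Dir NE: first cell 'W' (not opp) -> no flip
Dir W: first cell '.' (not opp) -> no flip
Dir E: first cell '.' (not opp) -> no flip
Dir SW: first cell '.' (not opp) -> no flip
Dir S: first cell '.' (not opp) -> no flip
Dir SE: opp run (3,2) (4,3) (5,4) capped by W -> flip

Answer: (3,2) (4,3) (5,4)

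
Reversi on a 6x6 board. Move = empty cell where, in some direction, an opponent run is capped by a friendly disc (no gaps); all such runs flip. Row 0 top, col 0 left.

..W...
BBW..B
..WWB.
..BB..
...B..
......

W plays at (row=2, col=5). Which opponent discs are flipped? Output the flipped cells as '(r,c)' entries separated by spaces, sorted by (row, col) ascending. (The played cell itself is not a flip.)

Dir NW: first cell '.' (not opp) -> no flip
Dir N: opp run (1,5), next='.' -> no flip
Dir NE: edge -> no flip
Dir W: opp run (2,4) capped by W -> flip
Dir E: edge -> no flip
Dir SW: first cell '.' (not opp) -> no flip
Dir S: first cell '.' (not opp) -> no flip
Dir SE: edge -> no flip

Answer: (2,4)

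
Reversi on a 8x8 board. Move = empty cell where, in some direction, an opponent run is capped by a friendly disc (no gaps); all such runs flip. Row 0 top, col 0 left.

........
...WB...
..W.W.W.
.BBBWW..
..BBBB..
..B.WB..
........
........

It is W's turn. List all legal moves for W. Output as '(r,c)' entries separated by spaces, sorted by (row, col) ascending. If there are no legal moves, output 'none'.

(0,3): no bracket -> illegal
(0,4): flips 1 -> legal
(0,5): no bracket -> illegal
(1,5): flips 1 -> legal
(2,0): no bracket -> illegal
(2,1): flips 2 -> legal
(2,3): no bracket -> illegal
(2,5): no bracket -> illegal
(3,0): flips 3 -> legal
(3,6): flips 1 -> legal
(4,0): flips 1 -> legal
(4,1): no bracket -> illegal
(4,6): no bracket -> illegal
(5,1): flips 2 -> legal
(5,3): flips 1 -> legal
(5,6): flips 2 -> legal
(6,1): flips 2 -> legal
(6,2): flips 3 -> legal
(6,3): no bracket -> illegal
(6,4): no bracket -> illegal
(6,5): flips 2 -> legal
(6,6): flips 3 -> legal

Answer: (0,4) (1,5) (2,1) (3,0) (3,6) (4,0) (5,1) (5,3) (5,6) (6,1) (6,2) (6,5) (6,6)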